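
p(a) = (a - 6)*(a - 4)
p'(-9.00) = -28.00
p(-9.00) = 195.00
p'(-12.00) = -34.00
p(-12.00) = 288.00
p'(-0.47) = -10.94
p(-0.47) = 28.92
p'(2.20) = -5.60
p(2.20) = 6.84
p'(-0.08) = -10.16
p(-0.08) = 24.81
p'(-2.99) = -15.98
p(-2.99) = 62.84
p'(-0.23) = -10.46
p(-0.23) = 26.35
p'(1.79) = -6.42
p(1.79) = 9.30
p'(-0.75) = -11.50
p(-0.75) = 32.06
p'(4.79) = -0.42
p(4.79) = -0.96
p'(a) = 2*a - 10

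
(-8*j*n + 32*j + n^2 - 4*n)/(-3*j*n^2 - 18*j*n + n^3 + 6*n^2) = (8*j*n - 32*j - n^2 + 4*n)/(n*(3*j*n + 18*j - n^2 - 6*n))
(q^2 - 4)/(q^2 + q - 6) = (q + 2)/(q + 3)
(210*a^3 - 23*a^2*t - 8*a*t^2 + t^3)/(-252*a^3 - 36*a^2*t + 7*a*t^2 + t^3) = (-35*a^2 - 2*a*t + t^2)/(42*a^2 + 13*a*t + t^2)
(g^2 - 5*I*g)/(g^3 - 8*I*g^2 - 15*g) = 1/(g - 3*I)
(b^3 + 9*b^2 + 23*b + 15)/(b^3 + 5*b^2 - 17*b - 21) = (b^2 + 8*b + 15)/(b^2 + 4*b - 21)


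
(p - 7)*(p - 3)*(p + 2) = p^3 - 8*p^2 + p + 42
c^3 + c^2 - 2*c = c*(c - 1)*(c + 2)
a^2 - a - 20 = (a - 5)*(a + 4)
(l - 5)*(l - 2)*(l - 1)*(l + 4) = l^4 - 4*l^3 - 15*l^2 + 58*l - 40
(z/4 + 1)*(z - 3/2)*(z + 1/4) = z^3/4 + 11*z^2/16 - 43*z/32 - 3/8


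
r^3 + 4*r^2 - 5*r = r*(r - 1)*(r + 5)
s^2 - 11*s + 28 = (s - 7)*(s - 4)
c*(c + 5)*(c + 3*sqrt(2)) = c^3 + 3*sqrt(2)*c^2 + 5*c^2 + 15*sqrt(2)*c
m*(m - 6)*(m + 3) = m^3 - 3*m^2 - 18*m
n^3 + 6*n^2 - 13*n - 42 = (n - 3)*(n + 2)*(n + 7)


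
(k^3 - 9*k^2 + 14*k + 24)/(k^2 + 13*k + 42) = (k^3 - 9*k^2 + 14*k + 24)/(k^2 + 13*k + 42)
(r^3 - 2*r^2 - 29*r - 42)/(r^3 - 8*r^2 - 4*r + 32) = (r^2 - 4*r - 21)/(r^2 - 10*r + 16)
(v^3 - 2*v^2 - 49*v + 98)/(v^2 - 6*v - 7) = (v^2 + 5*v - 14)/(v + 1)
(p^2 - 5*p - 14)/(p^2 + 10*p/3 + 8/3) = 3*(p - 7)/(3*p + 4)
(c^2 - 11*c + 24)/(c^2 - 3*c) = (c - 8)/c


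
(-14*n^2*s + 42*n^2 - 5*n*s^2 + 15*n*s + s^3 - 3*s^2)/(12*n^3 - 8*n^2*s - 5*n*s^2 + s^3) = (-7*n*s + 21*n + s^2 - 3*s)/(6*n^2 - 7*n*s + s^2)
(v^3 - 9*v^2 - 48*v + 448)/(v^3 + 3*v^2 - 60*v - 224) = (v - 8)/(v + 4)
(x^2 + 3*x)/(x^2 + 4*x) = (x + 3)/(x + 4)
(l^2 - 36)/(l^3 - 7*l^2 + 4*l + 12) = (l + 6)/(l^2 - l - 2)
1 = 1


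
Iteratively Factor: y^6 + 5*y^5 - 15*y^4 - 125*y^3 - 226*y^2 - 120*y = (y + 3)*(y^5 + 2*y^4 - 21*y^3 - 62*y^2 - 40*y) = (y + 3)*(y + 4)*(y^4 - 2*y^3 - 13*y^2 - 10*y) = (y + 1)*(y + 3)*(y + 4)*(y^3 - 3*y^2 - 10*y) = (y + 1)*(y + 2)*(y + 3)*(y + 4)*(y^2 - 5*y) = (y - 5)*(y + 1)*(y + 2)*(y + 3)*(y + 4)*(y)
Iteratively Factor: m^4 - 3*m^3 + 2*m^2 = (m)*(m^3 - 3*m^2 + 2*m) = m*(m - 2)*(m^2 - m) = m^2*(m - 2)*(m - 1)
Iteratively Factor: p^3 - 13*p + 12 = (p - 3)*(p^2 + 3*p - 4) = (p - 3)*(p + 4)*(p - 1)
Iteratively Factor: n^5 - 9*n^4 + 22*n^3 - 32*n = (n - 4)*(n^4 - 5*n^3 + 2*n^2 + 8*n) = (n - 4)*(n + 1)*(n^3 - 6*n^2 + 8*n) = (n - 4)*(n - 2)*(n + 1)*(n^2 - 4*n) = n*(n - 4)*(n - 2)*(n + 1)*(n - 4)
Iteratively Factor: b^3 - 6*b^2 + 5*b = (b - 5)*(b^2 - b) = (b - 5)*(b - 1)*(b)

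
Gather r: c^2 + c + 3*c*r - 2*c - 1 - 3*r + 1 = c^2 - c + r*(3*c - 3)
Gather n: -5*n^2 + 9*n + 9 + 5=-5*n^2 + 9*n + 14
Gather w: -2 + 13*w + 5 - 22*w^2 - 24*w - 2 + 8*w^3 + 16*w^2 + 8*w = 8*w^3 - 6*w^2 - 3*w + 1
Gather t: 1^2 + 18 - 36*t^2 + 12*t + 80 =-36*t^2 + 12*t + 99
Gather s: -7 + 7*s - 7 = 7*s - 14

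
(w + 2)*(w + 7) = w^2 + 9*w + 14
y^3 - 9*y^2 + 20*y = y*(y - 5)*(y - 4)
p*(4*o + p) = 4*o*p + p^2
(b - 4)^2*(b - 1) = b^3 - 9*b^2 + 24*b - 16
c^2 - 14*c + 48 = (c - 8)*(c - 6)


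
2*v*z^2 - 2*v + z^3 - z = (2*v + z)*(z - 1)*(z + 1)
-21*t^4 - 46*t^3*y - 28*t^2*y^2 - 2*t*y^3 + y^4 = (-7*t + y)*(t + y)^2*(3*t + y)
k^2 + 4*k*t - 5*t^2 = (k - t)*(k + 5*t)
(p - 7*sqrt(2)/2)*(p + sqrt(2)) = p^2 - 5*sqrt(2)*p/2 - 7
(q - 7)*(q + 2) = q^2 - 5*q - 14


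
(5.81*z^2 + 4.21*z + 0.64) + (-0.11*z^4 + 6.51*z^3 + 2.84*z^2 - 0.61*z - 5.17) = -0.11*z^4 + 6.51*z^3 + 8.65*z^2 + 3.6*z - 4.53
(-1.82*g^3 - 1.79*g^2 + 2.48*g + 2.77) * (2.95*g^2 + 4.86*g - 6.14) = -5.369*g^5 - 14.1257*g^4 + 9.7914*g^3 + 31.2149*g^2 - 1.765*g - 17.0078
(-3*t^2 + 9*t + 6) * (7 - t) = 3*t^3 - 30*t^2 + 57*t + 42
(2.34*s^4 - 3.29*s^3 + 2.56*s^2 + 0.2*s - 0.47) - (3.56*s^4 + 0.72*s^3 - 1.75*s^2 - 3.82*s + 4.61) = -1.22*s^4 - 4.01*s^3 + 4.31*s^2 + 4.02*s - 5.08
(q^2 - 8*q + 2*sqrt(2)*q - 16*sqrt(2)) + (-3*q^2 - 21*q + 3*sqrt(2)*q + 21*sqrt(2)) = -2*q^2 - 29*q + 5*sqrt(2)*q + 5*sqrt(2)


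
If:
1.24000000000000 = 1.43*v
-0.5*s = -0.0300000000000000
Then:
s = 0.06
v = 0.87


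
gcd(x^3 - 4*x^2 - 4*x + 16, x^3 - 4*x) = x^2 - 4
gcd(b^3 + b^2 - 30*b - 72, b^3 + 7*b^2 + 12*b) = b^2 + 7*b + 12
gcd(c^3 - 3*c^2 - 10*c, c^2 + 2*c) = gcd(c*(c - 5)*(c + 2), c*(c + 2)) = c^2 + 2*c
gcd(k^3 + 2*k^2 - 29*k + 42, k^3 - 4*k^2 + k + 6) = k^2 - 5*k + 6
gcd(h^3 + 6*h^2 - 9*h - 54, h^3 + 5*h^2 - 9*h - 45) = h^2 - 9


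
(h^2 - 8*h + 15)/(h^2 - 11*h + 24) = (h - 5)/(h - 8)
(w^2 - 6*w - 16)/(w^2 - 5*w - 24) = (w + 2)/(w + 3)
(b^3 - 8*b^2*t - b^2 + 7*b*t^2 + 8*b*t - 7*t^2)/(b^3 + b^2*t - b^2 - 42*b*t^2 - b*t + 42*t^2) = (-b^2 + 8*b*t - 7*t^2)/(-b^2 - b*t + 42*t^2)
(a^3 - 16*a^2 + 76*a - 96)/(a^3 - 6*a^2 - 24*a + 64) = (a - 6)/(a + 4)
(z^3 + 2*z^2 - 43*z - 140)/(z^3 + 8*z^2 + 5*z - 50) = (z^2 - 3*z - 28)/(z^2 + 3*z - 10)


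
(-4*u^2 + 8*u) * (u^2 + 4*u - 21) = -4*u^4 - 8*u^3 + 116*u^2 - 168*u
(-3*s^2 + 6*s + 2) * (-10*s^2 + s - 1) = 30*s^4 - 63*s^3 - 11*s^2 - 4*s - 2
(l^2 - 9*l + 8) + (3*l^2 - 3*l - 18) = 4*l^2 - 12*l - 10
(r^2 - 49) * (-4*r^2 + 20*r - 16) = -4*r^4 + 20*r^3 + 180*r^2 - 980*r + 784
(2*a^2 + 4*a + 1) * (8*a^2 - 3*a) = 16*a^4 + 26*a^3 - 4*a^2 - 3*a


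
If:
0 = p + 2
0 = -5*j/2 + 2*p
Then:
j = -8/5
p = -2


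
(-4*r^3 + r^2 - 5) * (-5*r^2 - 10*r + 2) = 20*r^5 + 35*r^4 - 18*r^3 + 27*r^2 + 50*r - 10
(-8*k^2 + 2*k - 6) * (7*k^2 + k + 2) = -56*k^4 + 6*k^3 - 56*k^2 - 2*k - 12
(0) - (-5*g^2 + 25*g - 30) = 5*g^2 - 25*g + 30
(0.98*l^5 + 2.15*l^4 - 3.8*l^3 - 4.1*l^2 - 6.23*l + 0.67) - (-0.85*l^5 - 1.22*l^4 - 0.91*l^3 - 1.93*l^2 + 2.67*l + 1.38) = 1.83*l^5 + 3.37*l^4 - 2.89*l^3 - 2.17*l^2 - 8.9*l - 0.71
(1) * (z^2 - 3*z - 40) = z^2 - 3*z - 40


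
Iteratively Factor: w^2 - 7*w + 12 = (w - 4)*(w - 3)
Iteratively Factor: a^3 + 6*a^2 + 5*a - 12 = (a - 1)*(a^2 + 7*a + 12) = (a - 1)*(a + 3)*(a + 4)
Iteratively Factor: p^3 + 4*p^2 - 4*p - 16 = (p - 2)*(p^2 + 6*p + 8) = (p - 2)*(p + 4)*(p + 2)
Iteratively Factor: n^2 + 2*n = (n)*(n + 2)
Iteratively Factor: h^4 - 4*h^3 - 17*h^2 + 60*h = (h - 5)*(h^3 + h^2 - 12*h) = (h - 5)*(h - 3)*(h^2 + 4*h) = (h - 5)*(h - 3)*(h + 4)*(h)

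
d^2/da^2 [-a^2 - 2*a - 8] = -2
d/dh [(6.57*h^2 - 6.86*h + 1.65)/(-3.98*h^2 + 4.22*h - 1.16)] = (0.422600000000003*h^2 - 2.1084*h + 0.994600000000001)/(15.8404*h^4 - 33.5912*h^3 + 27.042*h^2 - 9.7904*h + 1.3456)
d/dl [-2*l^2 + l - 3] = 1 - 4*l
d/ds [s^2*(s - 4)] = s*(3*s - 8)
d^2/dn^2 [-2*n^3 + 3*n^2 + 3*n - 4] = 6 - 12*n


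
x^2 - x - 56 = (x - 8)*(x + 7)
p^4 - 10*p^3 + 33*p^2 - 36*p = p*(p - 4)*(p - 3)^2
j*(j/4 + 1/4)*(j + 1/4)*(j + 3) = j^4/4 + 17*j^3/16 + j^2 + 3*j/16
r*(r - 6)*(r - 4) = r^3 - 10*r^2 + 24*r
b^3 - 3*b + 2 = (b - 1)^2*(b + 2)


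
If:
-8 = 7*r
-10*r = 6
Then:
No Solution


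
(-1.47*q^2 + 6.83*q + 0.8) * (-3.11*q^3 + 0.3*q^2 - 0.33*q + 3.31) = 4.5717*q^5 - 21.6823*q^4 + 0.0461*q^3 - 6.8796*q^2 + 22.3433*q + 2.648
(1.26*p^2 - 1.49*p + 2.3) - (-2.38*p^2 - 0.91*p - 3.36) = 3.64*p^2 - 0.58*p + 5.66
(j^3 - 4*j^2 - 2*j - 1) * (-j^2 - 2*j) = -j^5 + 2*j^4 + 10*j^3 + 5*j^2 + 2*j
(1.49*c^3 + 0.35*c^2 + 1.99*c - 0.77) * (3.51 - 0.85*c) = -1.2665*c^4 + 4.9324*c^3 - 0.463*c^2 + 7.6394*c - 2.7027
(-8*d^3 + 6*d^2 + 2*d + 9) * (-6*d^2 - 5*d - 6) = 48*d^5 + 4*d^4 + 6*d^3 - 100*d^2 - 57*d - 54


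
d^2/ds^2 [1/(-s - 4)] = -2/(s + 4)^3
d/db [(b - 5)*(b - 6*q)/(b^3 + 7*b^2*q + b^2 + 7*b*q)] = (b*(2*b - 6*q - 5)*(b^2 + 7*b*q + b + 7*q) - (b - 5)*(b - 6*q)*(3*b^2 + 14*b*q + 2*b + 7*q))/(b^2*(b^2 + 7*b*q + b + 7*q)^2)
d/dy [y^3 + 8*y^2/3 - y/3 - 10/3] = 3*y^2 + 16*y/3 - 1/3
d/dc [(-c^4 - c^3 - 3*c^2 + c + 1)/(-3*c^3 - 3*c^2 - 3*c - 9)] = (c^6 + 2*c^5 + c^4 + 16*c^3 + 16*c^2 + 20*c - 2)/(3*(c^6 + 2*c^5 + 3*c^4 + 8*c^3 + 7*c^2 + 6*c + 9))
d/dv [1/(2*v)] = -1/(2*v^2)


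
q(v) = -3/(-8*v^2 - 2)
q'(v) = -48*v/(-8*v^2 - 2)^2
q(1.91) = 0.10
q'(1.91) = -0.09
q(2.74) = 0.05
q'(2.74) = -0.03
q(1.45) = 0.16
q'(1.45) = -0.20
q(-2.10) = 0.08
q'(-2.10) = 0.07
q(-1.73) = 0.12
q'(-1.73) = 0.12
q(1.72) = 0.12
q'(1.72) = -0.13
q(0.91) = 0.35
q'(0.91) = -0.59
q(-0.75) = 0.46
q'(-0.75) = 0.85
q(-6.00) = 0.01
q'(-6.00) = 0.00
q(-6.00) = 0.01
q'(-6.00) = 0.00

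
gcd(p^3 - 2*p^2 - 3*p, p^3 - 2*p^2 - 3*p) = p^3 - 2*p^2 - 3*p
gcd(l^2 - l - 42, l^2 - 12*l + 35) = l - 7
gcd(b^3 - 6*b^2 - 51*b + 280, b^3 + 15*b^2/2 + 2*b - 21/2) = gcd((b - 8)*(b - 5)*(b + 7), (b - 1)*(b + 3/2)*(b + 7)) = b + 7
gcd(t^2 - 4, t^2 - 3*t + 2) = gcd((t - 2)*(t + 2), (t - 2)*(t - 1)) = t - 2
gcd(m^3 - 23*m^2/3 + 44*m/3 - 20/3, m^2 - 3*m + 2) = m - 2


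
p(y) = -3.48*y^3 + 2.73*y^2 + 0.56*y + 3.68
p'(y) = -10.44*y^2 + 5.46*y + 0.56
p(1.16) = 2.57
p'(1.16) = -7.15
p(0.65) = 4.24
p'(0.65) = -0.30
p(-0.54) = 4.72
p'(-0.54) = -5.43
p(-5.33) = 605.19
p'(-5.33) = -325.13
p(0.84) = 4.01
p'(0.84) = -2.22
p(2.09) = -14.99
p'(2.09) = -33.63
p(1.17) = 2.50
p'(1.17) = -7.34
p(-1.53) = 21.68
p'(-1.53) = -32.23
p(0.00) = 3.68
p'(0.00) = 0.56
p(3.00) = -64.03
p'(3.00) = -77.02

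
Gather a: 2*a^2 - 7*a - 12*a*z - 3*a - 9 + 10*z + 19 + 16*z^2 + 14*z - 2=2*a^2 + a*(-12*z - 10) + 16*z^2 + 24*z + 8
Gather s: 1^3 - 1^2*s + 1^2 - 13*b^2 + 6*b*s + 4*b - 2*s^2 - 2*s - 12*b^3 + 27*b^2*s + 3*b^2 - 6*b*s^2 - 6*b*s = -12*b^3 - 10*b^2 + 4*b + s^2*(-6*b - 2) + s*(27*b^2 - 3) + 2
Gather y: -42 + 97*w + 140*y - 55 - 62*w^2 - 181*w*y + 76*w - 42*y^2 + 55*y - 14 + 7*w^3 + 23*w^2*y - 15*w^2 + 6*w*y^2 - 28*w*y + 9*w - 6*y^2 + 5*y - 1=7*w^3 - 77*w^2 + 182*w + y^2*(6*w - 48) + y*(23*w^2 - 209*w + 200) - 112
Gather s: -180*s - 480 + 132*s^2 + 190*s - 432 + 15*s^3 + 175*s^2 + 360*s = 15*s^3 + 307*s^2 + 370*s - 912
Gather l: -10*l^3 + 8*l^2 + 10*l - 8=-10*l^3 + 8*l^2 + 10*l - 8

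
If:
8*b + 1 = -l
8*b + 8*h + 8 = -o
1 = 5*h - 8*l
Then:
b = 5*o/472 - 2/59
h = -8*o/59 - 57/59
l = -5*o/59 - 43/59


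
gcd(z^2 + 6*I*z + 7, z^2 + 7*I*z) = z + 7*I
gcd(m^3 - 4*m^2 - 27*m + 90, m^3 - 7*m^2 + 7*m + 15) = m - 3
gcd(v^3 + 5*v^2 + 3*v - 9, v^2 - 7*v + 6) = v - 1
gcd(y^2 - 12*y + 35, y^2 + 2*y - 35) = y - 5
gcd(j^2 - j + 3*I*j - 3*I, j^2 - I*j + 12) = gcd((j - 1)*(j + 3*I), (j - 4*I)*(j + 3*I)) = j + 3*I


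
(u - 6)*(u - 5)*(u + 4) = u^3 - 7*u^2 - 14*u + 120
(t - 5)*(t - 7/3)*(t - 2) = t^3 - 28*t^2/3 + 79*t/3 - 70/3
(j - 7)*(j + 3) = j^2 - 4*j - 21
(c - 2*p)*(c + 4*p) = c^2 + 2*c*p - 8*p^2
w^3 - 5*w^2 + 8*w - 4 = (w - 2)^2*(w - 1)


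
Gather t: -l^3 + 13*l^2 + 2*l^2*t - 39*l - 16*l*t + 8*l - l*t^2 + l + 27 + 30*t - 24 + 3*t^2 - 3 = -l^3 + 13*l^2 - 30*l + t^2*(3 - l) + t*(2*l^2 - 16*l + 30)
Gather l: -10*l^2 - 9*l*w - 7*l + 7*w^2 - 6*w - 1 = -10*l^2 + l*(-9*w - 7) + 7*w^2 - 6*w - 1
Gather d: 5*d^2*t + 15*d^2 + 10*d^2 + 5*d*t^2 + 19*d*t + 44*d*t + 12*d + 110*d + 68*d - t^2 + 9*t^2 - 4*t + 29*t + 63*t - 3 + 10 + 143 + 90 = d^2*(5*t + 25) + d*(5*t^2 + 63*t + 190) + 8*t^2 + 88*t + 240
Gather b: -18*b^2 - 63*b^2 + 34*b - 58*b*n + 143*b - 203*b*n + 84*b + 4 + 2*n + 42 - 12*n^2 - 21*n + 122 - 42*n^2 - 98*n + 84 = -81*b^2 + b*(261 - 261*n) - 54*n^2 - 117*n + 252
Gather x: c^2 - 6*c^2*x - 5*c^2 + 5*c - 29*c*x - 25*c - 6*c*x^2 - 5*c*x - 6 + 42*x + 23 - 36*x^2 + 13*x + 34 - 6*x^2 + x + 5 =-4*c^2 - 20*c + x^2*(-6*c - 42) + x*(-6*c^2 - 34*c + 56) + 56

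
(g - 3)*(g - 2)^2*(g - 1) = g^4 - 8*g^3 + 23*g^2 - 28*g + 12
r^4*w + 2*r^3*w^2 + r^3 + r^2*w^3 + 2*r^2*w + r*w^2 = r*(r + w)^2*(r*w + 1)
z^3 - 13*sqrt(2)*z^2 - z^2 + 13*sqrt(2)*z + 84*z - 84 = (z - 1)*(z - 7*sqrt(2))*(z - 6*sqrt(2))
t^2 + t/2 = t*(t + 1/2)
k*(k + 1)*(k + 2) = k^3 + 3*k^2 + 2*k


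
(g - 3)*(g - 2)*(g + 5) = g^3 - 19*g + 30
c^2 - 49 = (c - 7)*(c + 7)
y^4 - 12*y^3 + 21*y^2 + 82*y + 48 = (y - 8)*(y - 6)*(y + 1)^2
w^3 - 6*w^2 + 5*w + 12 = (w - 4)*(w - 3)*(w + 1)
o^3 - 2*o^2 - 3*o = o*(o - 3)*(o + 1)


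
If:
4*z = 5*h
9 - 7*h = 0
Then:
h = 9/7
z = 45/28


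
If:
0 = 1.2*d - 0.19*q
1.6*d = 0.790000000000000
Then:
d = 0.49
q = 3.12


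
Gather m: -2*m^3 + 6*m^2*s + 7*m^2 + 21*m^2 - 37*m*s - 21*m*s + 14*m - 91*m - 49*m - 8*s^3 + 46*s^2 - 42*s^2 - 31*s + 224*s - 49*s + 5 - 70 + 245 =-2*m^3 + m^2*(6*s + 28) + m*(-58*s - 126) - 8*s^3 + 4*s^2 + 144*s + 180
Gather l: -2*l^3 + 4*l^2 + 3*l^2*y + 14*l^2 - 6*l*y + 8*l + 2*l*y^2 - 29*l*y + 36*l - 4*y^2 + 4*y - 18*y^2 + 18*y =-2*l^3 + l^2*(3*y + 18) + l*(2*y^2 - 35*y + 44) - 22*y^2 + 22*y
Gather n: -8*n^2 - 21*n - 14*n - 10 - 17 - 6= -8*n^2 - 35*n - 33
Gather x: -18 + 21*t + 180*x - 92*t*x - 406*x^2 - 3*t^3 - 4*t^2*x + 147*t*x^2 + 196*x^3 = -3*t^3 + 21*t + 196*x^3 + x^2*(147*t - 406) + x*(-4*t^2 - 92*t + 180) - 18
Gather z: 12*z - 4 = 12*z - 4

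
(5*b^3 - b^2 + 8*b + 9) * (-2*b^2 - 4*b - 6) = -10*b^5 - 18*b^4 - 42*b^3 - 44*b^2 - 84*b - 54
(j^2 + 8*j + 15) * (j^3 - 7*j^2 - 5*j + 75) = j^5 + j^4 - 46*j^3 - 70*j^2 + 525*j + 1125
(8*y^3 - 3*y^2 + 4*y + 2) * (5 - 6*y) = -48*y^4 + 58*y^3 - 39*y^2 + 8*y + 10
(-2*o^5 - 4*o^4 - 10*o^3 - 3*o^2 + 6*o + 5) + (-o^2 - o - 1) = -2*o^5 - 4*o^4 - 10*o^3 - 4*o^2 + 5*o + 4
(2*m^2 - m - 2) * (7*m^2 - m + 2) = 14*m^4 - 9*m^3 - 9*m^2 - 4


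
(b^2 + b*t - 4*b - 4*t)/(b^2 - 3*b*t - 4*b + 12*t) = (-b - t)/(-b + 3*t)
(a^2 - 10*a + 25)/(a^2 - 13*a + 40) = (a - 5)/(a - 8)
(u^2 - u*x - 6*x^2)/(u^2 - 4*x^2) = (-u + 3*x)/(-u + 2*x)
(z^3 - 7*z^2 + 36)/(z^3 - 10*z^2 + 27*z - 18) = (z + 2)/(z - 1)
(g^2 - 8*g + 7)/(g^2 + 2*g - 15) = (g^2 - 8*g + 7)/(g^2 + 2*g - 15)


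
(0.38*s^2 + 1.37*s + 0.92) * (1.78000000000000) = 0.6764*s^2 + 2.4386*s + 1.6376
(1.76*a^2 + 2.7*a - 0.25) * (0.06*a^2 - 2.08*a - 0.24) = 0.1056*a^4 - 3.4988*a^3 - 6.0534*a^2 - 0.128*a + 0.06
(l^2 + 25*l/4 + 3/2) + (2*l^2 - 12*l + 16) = 3*l^2 - 23*l/4 + 35/2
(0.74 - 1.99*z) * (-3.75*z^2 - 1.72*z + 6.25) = 7.4625*z^3 + 0.6478*z^2 - 13.7103*z + 4.625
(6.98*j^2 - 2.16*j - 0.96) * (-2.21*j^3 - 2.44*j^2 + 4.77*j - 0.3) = -15.4258*j^5 - 12.2576*j^4 + 40.6866*j^3 - 10.0548*j^2 - 3.9312*j + 0.288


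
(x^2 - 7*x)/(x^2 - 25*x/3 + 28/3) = 3*x/(3*x - 4)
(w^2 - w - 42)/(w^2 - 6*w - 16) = (-w^2 + w + 42)/(-w^2 + 6*w + 16)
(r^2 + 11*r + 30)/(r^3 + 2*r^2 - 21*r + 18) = (r + 5)/(r^2 - 4*r + 3)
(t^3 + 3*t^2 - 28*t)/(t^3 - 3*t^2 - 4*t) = (t + 7)/(t + 1)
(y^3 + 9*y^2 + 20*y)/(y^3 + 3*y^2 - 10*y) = (y + 4)/(y - 2)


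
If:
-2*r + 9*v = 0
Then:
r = 9*v/2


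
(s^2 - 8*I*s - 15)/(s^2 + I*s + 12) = (s - 5*I)/(s + 4*I)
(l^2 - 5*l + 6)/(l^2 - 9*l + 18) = (l - 2)/(l - 6)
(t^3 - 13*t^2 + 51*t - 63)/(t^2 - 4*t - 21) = (t^2 - 6*t + 9)/(t + 3)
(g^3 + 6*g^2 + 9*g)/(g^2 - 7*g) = (g^2 + 6*g + 9)/(g - 7)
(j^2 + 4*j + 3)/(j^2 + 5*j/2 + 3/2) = 2*(j + 3)/(2*j + 3)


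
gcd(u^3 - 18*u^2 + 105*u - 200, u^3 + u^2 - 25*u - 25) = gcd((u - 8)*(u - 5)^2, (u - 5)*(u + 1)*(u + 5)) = u - 5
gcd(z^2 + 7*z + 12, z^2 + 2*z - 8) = z + 4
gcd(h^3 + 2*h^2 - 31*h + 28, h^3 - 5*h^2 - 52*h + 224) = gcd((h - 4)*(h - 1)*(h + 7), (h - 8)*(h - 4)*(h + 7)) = h^2 + 3*h - 28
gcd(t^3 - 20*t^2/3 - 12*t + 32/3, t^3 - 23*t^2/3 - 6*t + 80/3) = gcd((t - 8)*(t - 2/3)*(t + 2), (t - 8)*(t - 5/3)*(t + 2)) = t^2 - 6*t - 16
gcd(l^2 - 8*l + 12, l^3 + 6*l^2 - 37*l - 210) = l - 6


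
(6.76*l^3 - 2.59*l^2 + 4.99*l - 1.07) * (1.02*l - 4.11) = 6.8952*l^4 - 30.4254*l^3 + 15.7347*l^2 - 21.6003*l + 4.3977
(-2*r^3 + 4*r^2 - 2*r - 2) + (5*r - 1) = -2*r^3 + 4*r^2 + 3*r - 3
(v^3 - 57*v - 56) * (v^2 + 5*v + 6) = v^5 + 5*v^4 - 51*v^3 - 341*v^2 - 622*v - 336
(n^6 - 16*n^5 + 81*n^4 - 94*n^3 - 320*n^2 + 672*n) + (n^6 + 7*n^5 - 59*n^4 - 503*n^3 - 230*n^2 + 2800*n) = 2*n^6 - 9*n^5 + 22*n^4 - 597*n^3 - 550*n^2 + 3472*n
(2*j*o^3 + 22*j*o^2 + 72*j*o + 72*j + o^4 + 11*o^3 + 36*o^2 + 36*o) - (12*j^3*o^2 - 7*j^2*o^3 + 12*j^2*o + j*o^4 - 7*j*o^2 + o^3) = -12*j^3*o^2 + 7*j^2*o^3 - 12*j^2*o - j*o^4 + 2*j*o^3 + 29*j*o^2 + 72*j*o + 72*j + o^4 + 10*o^3 + 36*o^2 + 36*o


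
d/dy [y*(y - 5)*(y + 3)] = 3*y^2 - 4*y - 15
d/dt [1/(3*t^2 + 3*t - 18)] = (-2*t - 1)/(3*(t^2 + t - 6)^2)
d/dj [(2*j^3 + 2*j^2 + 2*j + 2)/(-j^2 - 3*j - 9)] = 2*(-j^4 - 6*j^3 - 29*j^2 - 16*j - 6)/(j^4 + 6*j^3 + 27*j^2 + 54*j + 81)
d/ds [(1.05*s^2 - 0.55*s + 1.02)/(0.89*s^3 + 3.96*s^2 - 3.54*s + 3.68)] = (-0.9345*s^4 + 0.979000000000001*s^3 - 4.2624*s^2 - 0.3504*s + 1.5868)/(0.7921*s^6 + 7.0488*s^5 + 9.3804*s^4 - 21.4864*s^3 + 41.6772*s^2 - 26.0544*s + 13.5424)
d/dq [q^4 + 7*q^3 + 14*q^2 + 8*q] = 4*q^3 + 21*q^2 + 28*q + 8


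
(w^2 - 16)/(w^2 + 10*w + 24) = (w - 4)/(w + 6)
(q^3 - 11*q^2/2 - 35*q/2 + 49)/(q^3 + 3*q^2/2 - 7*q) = (q - 7)/q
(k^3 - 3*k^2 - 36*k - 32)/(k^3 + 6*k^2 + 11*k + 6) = (k^2 - 4*k - 32)/(k^2 + 5*k + 6)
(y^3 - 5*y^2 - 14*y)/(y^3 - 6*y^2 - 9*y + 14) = y/(y - 1)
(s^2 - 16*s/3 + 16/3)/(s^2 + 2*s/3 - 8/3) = (s - 4)/(s + 2)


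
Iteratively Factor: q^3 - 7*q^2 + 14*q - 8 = (q - 1)*(q^2 - 6*q + 8) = (q - 2)*(q - 1)*(q - 4)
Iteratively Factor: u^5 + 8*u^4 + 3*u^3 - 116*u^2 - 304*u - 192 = (u + 4)*(u^4 + 4*u^3 - 13*u^2 - 64*u - 48) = (u - 4)*(u + 4)*(u^3 + 8*u^2 + 19*u + 12) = (u - 4)*(u + 4)^2*(u^2 + 4*u + 3) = (u - 4)*(u + 3)*(u + 4)^2*(u + 1)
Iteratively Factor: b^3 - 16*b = (b)*(b^2 - 16) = b*(b + 4)*(b - 4)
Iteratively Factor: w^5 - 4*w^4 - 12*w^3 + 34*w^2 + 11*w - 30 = (w - 5)*(w^4 + w^3 - 7*w^2 - w + 6) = (w - 5)*(w - 2)*(w^3 + 3*w^2 - w - 3) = (w - 5)*(w - 2)*(w + 3)*(w^2 - 1) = (w - 5)*(w - 2)*(w - 1)*(w + 3)*(w + 1)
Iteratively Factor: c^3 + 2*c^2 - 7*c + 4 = (c - 1)*(c^2 + 3*c - 4) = (c - 1)^2*(c + 4)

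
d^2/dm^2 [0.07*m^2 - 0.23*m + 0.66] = 0.140000000000000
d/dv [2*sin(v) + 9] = 2*cos(v)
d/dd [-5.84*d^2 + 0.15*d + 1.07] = 0.15 - 11.68*d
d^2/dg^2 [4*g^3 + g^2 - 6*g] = 24*g + 2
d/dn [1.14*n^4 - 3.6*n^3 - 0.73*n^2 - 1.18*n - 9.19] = 4.56*n^3 - 10.8*n^2 - 1.46*n - 1.18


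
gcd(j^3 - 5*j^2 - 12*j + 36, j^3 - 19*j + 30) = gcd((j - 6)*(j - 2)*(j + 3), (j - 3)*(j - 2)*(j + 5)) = j - 2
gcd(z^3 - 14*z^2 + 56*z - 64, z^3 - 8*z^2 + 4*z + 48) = z - 4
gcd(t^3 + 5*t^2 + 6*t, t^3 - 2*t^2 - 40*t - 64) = t + 2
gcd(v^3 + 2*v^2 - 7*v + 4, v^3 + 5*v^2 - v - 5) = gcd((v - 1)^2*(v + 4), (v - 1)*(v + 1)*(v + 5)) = v - 1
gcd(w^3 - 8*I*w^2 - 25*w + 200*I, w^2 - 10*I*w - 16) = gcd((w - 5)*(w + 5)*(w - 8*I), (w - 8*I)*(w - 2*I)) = w - 8*I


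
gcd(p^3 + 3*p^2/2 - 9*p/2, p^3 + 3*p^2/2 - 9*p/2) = p^3 + 3*p^2/2 - 9*p/2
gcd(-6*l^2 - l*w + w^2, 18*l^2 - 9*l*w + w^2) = -3*l + w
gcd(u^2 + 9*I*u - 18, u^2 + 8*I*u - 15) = u + 3*I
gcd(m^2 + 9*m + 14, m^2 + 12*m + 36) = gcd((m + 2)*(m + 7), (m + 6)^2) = 1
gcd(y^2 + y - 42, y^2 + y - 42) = y^2 + y - 42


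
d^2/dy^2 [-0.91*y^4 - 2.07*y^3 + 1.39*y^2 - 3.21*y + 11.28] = -10.92*y^2 - 12.42*y + 2.78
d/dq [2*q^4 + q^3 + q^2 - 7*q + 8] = 8*q^3 + 3*q^2 + 2*q - 7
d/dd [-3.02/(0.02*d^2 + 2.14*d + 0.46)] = (0.1208*d + 6.4628)/(0.02*d^2 + 2.14*d + 0.46)^2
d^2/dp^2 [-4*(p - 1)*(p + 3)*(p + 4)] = -24*p - 48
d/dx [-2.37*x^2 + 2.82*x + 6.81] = 2.82 - 4.74*x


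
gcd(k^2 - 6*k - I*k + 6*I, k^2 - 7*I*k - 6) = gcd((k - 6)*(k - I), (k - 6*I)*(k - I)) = k - I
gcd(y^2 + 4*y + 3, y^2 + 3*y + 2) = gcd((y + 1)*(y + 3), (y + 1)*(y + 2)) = y + 1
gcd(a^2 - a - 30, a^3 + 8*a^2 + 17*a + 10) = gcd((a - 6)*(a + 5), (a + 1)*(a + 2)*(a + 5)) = a + 5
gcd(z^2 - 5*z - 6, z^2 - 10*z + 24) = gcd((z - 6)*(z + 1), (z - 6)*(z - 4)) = z - 6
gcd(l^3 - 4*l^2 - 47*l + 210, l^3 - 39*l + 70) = l^2 + 2*l - 35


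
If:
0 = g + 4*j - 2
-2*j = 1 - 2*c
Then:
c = j + 1/2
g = 2 - 4*j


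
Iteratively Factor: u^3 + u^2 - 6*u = (u)*(u^2 + u - 6) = u*(u + 3)*(u - 2)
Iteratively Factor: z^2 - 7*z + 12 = (z - 4)*(z - 3)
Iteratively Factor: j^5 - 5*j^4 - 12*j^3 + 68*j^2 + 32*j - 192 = (j - 4)*(j^4 - j^3 - 16*j^2 + 4*j + 48) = (j - 4)*(j - 2)*(j^3 + j^2 - 14*j - 24) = (j - 4)*(j - 2)*(j + 2)*(j^2 - j - 12) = (j - 4)*(j - 2)*(j + 2)*(j + 3)*(j - 4)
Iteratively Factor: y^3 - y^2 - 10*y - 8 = (y + 2)*(y^2 - 3*y - 4) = (y + 1)*(y + 2)*(y - 4)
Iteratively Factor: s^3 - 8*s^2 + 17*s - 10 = (s - 1)*(s^2 - 7*s + 10) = (s - 2)*(s - 1)*(s - 5)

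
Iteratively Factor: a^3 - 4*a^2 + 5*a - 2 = (a - 1)*(a^2 - 3*a + 2) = (a - 2)*(a - 1)*(a - 1)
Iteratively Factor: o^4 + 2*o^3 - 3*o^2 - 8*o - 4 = (o + 2)*(o^3 - 3*o - 2) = (o + 1)*(o + 2)*(o^2 - o - 2) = (o - 2)*(o + 1)*(o + 2)*(o + 1)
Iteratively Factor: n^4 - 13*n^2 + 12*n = (n)*(n^3 - 13*n + 12) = n*(n + 4)*(n^2 - 4*n + 3) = n*(n - 3)*(n + 4)*(n - 1)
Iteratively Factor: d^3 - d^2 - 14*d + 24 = (d - 2)*(d^2 + d - 12) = (d - 3)*(d - 2)*(d + 4)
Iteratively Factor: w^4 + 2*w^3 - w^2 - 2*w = (w - 1)*(w^3 + 3*w^2 + 2*w) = (w - 1)*(w + 2)*(w^2 + w) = w*(w - 1)*(w + 2)*(w + 1)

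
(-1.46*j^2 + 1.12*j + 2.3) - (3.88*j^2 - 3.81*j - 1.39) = -5.34*j^2 + 4.93*j + 3.69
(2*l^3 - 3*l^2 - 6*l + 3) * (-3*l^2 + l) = -6*l^5 + 11*l^4 + 15*l^3 - 15*l^2 + 3*l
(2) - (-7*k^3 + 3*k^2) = 7*k^3 - 3*k^2 + 2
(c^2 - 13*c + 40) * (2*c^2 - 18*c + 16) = 2*c^4 - 44*c^3 + 330*c^2 - 928*c + 640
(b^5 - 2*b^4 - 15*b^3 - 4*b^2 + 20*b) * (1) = b^5 - 2*b^4 - 15*b^3 - 4*b^2 + 20*b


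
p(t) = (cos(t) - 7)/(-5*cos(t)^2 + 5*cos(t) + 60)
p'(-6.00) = 0.00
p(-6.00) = -0.10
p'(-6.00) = 0.00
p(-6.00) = -0.10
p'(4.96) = 0.02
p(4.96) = -0.11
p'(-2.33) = 0.04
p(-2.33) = -0.14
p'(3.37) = 0.01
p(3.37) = -0.16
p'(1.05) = -0.01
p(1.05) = -0.11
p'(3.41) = 0.02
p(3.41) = -0.16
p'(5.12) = 0.02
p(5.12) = -0.11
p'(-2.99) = 0.01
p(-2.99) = -0.16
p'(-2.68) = 0.03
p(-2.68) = -0.15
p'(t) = (-10*sin(t)*cos(t) + 5*sin(t))*(cos(t) - 7)/(-5*cos(t)^2 + 5*cos(t) + 60)^2 - sin(t)/(-5*cos(t)^2 + 5*cos(t) + 60) = (sin(t)^2 + 14*cos(t) - 20)*sin(t)/(5*(sin(t)^2 + cos(t) + 11)^2)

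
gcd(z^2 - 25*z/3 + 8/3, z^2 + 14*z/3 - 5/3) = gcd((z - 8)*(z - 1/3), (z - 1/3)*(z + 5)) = z - 1/3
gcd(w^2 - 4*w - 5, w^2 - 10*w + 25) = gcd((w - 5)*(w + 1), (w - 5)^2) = w - 5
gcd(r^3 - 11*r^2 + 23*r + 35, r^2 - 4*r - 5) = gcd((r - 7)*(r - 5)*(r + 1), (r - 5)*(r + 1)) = r^2 - 4*r - 5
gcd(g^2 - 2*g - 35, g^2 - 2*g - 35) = g^2 - 2*g - 35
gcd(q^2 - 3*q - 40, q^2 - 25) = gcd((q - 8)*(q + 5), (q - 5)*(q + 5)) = q + 5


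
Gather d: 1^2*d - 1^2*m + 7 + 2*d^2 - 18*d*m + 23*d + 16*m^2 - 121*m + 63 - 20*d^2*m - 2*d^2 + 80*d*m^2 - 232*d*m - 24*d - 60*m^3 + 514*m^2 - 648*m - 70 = -20*d^2*m + d*(80*m^2 - 250*m) - 60*m^3 + 530*m^2 - 770*m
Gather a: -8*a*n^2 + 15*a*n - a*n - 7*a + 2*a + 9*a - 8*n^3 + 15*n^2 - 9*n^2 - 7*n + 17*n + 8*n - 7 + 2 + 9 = a*(-8*n^2 + 14*n + 4) - 8*n^3 + 6*n^2 + 18*n + 4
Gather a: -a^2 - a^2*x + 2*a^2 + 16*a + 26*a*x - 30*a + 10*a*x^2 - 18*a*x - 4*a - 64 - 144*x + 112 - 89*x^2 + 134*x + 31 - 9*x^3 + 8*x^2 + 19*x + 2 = a^2*(1 - x) + a*(10*x^2 + 8*x - 18) - 9*x^3 - 81*x^2 + 9*x + 81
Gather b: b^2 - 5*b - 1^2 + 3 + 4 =b^2 - 5*b + 6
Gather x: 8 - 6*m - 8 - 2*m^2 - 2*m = -2*m^2 - 8*m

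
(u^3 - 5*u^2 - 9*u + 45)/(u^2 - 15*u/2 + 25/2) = 2*(u^2 - 9)/(2*u - 5)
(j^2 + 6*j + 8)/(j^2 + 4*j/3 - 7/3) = 3*(j^2 + 6*j + 8)/(3*j^2 + 4*j - 7)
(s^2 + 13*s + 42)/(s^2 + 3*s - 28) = (s + 6)/(s - 4)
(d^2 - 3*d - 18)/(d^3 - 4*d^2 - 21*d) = (d - 6)/(d*(d - 7))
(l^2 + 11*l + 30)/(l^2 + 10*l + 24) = (l + 5)/(l + 4)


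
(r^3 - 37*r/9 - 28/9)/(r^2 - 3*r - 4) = (r^2 - r - 28/9)/(r - 4)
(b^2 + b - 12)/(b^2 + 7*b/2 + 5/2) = 2*(b^2 + b - 12)/(2*b^2 + 7*b + 5)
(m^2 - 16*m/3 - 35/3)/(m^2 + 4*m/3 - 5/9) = 3*(m - 7)/(3*m - 1)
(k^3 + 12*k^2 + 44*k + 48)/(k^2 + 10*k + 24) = k + 2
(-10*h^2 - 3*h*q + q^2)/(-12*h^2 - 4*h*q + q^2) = (-5*h + q)/(-6*h + q)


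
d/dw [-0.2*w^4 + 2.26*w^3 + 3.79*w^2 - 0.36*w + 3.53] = -0.8*w^3 + 6.78*w^2 + 7.58*w - 0.36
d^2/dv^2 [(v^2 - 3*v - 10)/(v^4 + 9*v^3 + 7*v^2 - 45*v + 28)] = 2*(3*v^6 + 15*v^5 - 215*v^4 - 2317*v^3 - 10002*v^2 - 23798*v - 21286)/(v^10 + 29*v^9 + 321*v^8 + 1585*v^7 + 2351*v^6 - 6873*v^5 - 18709*v^4 + 20539*v^3 + 40740*v^2 - 61936*v + 21952)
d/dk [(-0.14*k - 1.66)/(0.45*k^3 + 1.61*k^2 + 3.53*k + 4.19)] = (0.126*k^3 + 2.4664*k^2 + 5.3452*k + 5.2732)/(0.2025*k^6 + 1.449*k^5 + 5.7691*k^4 + 15.1376*k^3 + 25.9527*k^2 + 29.5814*k + 17.5561)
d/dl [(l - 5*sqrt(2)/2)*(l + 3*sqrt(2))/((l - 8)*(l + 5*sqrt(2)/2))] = (-16*l^2 + 4*sqrt(2)*l^2 - 80*sqrt(2)*l + 60*l - 280 + 75*sqrt(2))/(2*l^4 - 32*l^3 + 10*sqrt(2)*l^3 - 160*sqrt(2)*l^2 + 153*l^2 - 400*l + 640*sqrt(2)*l + 1600)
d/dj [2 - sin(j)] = -cos(j)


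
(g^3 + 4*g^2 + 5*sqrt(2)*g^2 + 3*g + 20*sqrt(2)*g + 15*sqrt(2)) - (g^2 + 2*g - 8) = g^3 + 3*g^2 + 5*sqrt(2)*g^2 + g + 20*sqrt(2)*g + 8 + 15*sqrt(2)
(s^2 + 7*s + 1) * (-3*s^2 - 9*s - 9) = -3*s^4 - 30*s^3 - 75*s^2 - 72*s - 9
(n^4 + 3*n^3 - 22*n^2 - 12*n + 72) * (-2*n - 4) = -2*n^5 - 10*n^4 + 32*n^3 + 112*n^2 - 96*n - 288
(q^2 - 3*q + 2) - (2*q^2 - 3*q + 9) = -q^2 - 7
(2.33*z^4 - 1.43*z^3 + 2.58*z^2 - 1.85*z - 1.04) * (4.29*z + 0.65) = 9.9957*z^5 - 4.6202*z^4 + 10.1387*z^3 - 6.2595*z^2 - 5.6641*z - 0.676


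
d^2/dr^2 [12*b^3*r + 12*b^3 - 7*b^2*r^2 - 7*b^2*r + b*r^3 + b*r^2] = 2*b*(-7*b + 3*r + 1)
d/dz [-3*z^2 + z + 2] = 1 - 6*z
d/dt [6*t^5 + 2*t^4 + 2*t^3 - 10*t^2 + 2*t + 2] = 30*t^4 + 8*t^3 + 6*t^2 - 20*t + 2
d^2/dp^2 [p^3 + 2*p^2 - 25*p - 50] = 6*p + 4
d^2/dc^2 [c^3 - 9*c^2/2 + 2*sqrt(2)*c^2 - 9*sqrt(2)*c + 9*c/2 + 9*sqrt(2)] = 6*c - 9 + 4*sqrt(2)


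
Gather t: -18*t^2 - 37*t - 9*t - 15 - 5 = -18*t^2 - 46*t - 20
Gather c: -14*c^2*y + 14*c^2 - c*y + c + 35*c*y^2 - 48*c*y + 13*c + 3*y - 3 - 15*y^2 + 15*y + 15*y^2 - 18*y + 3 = c^2*(14 - 14*y) + c*(35*y^2 - 49*y + 14)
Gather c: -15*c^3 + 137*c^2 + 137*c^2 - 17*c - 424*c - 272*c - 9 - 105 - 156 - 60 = -15*c^3 + 274*c^2 - 713*c - 330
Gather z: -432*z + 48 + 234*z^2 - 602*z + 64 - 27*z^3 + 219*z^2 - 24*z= -27*z^3 + 453*z^2 - 1058*z + 112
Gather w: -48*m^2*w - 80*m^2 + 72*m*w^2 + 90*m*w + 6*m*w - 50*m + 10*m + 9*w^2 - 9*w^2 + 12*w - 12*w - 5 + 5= -80*m^2 + 72*m*w^2 - 40*m + w*(-48*m^2 + 96*m)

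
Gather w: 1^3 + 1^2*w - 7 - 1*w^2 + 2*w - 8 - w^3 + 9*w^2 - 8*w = -w^3 + 8*w^2 - 5*w - 14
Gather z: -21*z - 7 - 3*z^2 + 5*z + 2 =-3*z^2 - 16*z - 5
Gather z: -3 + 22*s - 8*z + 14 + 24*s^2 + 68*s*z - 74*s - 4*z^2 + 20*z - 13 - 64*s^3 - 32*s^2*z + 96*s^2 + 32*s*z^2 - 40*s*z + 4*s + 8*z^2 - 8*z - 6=-64*s^3 + 120*s^2 - 48*s + z^2*(32*s + 4) + z*(-32*s^2 + 28*s + 4) - 8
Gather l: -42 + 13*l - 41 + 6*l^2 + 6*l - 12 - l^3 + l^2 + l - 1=-l^3 + 7*l^2 + 20*l - 96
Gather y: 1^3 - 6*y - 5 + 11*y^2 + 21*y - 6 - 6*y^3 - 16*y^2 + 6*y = -6*y^3 - 5*y^2 + 21*y - 10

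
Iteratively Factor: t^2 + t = (t)*(t + 1)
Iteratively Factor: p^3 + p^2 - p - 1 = (p + 1)*(p^2 - 1) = (p - 1)*(p + 1)*(p + 1)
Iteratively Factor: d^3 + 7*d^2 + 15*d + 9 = (d + 3)*(d^2 + 4*d + 3) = (d + 3)^2*(d + 1)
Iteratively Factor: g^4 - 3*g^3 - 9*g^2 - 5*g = (g)*(g^3 - 3*g^2 - 9*g - 5) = g*(g - 5)*(g^2 + 2*g + 1) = g*(g - 5)*(g + 1)*(g + 1)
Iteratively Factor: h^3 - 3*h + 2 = (h - 1)*(h^2 + h - 2) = (h - 1)^2*(h + 2)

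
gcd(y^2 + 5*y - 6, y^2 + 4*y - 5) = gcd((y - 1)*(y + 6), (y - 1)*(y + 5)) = y - 1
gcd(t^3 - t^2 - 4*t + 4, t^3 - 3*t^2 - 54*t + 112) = t - 2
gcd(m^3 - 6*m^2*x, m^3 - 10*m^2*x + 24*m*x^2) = -m^2 + 6*m*x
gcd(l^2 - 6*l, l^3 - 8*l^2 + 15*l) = l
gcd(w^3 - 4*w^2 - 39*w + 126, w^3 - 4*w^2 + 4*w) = 1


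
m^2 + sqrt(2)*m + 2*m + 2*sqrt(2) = (m + 2)*(m + sqrt(2))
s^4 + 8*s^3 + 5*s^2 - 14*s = s*(s - 1)*(s + 2)*(s + 7)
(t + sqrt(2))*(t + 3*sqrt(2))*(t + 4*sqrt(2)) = t^3 + 8*sqrt(2)*t^2 + 38*t + 24*sqrt(2)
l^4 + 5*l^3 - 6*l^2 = l^2*(l - 1)*(l + 6)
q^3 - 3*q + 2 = (q - 1)^2*(q + 2)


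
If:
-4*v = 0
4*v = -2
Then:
No Solution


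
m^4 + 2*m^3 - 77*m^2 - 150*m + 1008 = (m - 8)*(m - 3)*(m + 6)*(m + 7)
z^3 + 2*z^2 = z^2*(z + 2)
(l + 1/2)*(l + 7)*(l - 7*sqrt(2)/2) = l^3 - 7*sqrt(2)*l^2/2 + 15*l^2/2 - 105*sqrt(2)*l/4 + 7*l/2 - 49*sqrt(2)/4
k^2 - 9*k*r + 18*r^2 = (k - 6*r)*(k - 3*r)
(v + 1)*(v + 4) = v^2 + 5*v + 4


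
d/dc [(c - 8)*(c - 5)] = 2*c - 13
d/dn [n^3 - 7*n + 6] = 3*n^2 - 7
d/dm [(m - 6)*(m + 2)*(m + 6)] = 3*m^2 + 4*m - 36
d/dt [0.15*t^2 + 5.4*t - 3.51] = 0.3*t + 5.4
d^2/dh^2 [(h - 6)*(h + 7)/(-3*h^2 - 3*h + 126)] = 0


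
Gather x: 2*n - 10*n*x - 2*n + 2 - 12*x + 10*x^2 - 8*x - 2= 10*x^2 + x*(-10*n - 20)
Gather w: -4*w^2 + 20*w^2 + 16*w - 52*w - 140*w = 16*w^2 - 176*w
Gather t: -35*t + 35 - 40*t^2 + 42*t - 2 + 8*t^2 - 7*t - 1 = 32 - 32*t^2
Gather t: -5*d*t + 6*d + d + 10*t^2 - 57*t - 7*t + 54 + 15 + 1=7*d + 10*t^2 + t*(-5*d - 64) + 70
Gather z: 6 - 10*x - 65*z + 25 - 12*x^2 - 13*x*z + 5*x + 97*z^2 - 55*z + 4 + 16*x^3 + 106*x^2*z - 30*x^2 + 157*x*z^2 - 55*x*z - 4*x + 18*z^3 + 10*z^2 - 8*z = 16*x^3 - 42*x^2 - 9*x + 18*z^3 + z^2*(157*x + 107) + z*(106*x^2 - 68*x - 128) + 35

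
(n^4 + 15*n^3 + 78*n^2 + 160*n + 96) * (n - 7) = n^5 + 8*n^4 - 27*n^3 - 386*n^2 - 1024*n - 672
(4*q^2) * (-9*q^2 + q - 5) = -36*q^4 + 4*q^3 - 20*q^2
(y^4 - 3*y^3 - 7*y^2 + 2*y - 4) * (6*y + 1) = 6*y^5 - 17*y^4 - 45*y^3 + 5*y^2 - 22*y - 4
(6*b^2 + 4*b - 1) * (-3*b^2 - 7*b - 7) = -18*b^4 - 54*b^3 - 67*b^2 - 21*b + 7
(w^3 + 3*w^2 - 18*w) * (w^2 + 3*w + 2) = w^5 + 6*w^4 - 7*w^3 - 48*w^2 - 36*w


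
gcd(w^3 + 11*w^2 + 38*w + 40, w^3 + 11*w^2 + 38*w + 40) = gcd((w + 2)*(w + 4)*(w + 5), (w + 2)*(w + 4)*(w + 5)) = w^3 + 11*w^2 + 38*w + 40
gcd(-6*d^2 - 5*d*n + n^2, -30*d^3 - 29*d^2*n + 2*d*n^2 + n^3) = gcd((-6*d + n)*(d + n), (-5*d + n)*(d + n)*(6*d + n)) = d + n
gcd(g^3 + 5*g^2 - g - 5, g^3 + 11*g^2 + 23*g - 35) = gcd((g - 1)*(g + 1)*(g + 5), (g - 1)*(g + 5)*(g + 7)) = g^2 + 4*g - 5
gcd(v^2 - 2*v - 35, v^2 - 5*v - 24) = 1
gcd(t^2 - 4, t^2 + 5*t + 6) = t + 2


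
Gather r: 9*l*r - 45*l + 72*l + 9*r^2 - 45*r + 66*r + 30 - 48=27*l + 9*r^2 + r*(9*l + 21) - 18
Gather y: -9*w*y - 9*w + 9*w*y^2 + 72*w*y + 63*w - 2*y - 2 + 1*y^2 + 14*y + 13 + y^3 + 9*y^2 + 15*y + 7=54*w + y^3 + y^2*(9*w + 10) + y*(63*w + 27) + 18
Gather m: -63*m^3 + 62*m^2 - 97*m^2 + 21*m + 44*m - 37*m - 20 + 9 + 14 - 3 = -63*m^3 - 35*m^2 + 28*m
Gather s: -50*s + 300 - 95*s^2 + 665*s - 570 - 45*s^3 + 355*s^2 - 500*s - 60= -45*s^3 + 260*s^2 + 115*s - 330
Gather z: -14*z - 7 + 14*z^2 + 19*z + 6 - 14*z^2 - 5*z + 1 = 0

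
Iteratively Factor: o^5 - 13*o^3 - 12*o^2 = (o + 3)*(o^4 - 3*o^3 - 4*o^2) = o*(o + 3)*(o^3 - 3*o^2 - 4*o) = o*(o - 4)*(o + 3)*(o^2 + o) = o^2*(o - 4)*(o + 3)*(o + 1)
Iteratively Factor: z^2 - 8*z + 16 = (z - 4)*(z - 4)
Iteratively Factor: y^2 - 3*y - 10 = (y + 2)*(y - 5)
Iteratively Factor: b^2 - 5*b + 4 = (b - 1)*(b - 4)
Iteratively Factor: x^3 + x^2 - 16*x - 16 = (x - 4)*(x^2 + 5*x + 4) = (x - 4)*(x + 4)*(x + 1)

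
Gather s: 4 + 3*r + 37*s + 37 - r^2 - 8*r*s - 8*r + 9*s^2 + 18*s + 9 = -r^2 - 5*r + 9*s^2 + s*(55 - 8*r) + 50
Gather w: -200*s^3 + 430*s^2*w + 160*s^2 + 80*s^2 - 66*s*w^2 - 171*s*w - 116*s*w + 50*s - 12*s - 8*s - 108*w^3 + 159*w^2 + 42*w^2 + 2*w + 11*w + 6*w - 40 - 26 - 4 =-200*s^3 + 240*s^2 + 30*s - 108*w^3 + w^2*(201 - 66*s) + w*(430*s^2 - 287*s + 19) - 70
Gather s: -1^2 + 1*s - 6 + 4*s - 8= 5*s - 15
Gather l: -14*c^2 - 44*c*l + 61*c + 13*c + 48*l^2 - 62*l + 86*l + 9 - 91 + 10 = -14*c^2 + 74*c + 48*l^2 + l*(24 - 44*c) - 72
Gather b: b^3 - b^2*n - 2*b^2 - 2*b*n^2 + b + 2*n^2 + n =b^3 + b^2*(-n - 2) + b*(1 - 2*n^2) + 2*n^2 + n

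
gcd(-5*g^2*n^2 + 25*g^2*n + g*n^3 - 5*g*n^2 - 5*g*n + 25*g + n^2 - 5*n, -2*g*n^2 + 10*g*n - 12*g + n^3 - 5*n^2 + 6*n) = 1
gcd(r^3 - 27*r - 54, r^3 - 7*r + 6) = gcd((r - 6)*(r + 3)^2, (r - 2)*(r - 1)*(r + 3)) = r + 3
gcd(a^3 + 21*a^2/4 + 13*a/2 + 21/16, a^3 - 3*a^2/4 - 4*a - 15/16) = a^2 + 7*a/4 + 3/8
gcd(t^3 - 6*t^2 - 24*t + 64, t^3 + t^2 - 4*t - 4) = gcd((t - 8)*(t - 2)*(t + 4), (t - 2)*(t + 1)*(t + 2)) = t - 2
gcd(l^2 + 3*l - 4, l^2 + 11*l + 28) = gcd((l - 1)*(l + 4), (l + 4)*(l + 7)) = l + 4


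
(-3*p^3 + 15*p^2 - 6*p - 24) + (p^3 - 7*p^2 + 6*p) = -2*p^3 + 8*p^2 - 24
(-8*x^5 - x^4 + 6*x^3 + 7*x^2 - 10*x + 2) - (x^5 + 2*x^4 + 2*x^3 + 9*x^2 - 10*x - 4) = -9*x^5 - 3*x^4 + 4*x^3 - 2*x^2 + 6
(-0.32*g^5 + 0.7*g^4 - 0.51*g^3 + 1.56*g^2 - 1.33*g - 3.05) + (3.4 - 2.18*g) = -0.32*g^5 + 0.7*g^4 - 0.51*g^3 + 1.56*g^2 - 3.51*g + 0.35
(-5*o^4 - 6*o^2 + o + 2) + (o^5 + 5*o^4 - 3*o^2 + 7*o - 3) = o^5 - 9*o^2 + 8*o - 1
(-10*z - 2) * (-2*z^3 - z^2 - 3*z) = 20*z^4 + 14*z^3 + 32*z^2 + 6*z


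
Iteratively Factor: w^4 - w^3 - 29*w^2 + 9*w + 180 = (w + 4)*(w^3 - 5*w^2 - 9*w + 45) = (w - 5)*(w + 4)*(w^2 - 9) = (w - 5)*(w + 3)*(w + 4)*(w - 3)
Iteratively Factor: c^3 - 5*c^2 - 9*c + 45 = (c - 5)*(c^2 - 9) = (c - 5)*(c - 3)*(c + 3)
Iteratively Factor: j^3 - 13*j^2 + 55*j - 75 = (j - 5)*(j^2 - 8*j + 15) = (j - 5)^2*(j - 3)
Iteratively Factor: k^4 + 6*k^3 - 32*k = (k + 4)*(k^3 + 2*k^2 - 8*k) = (k - 2)*(k + 4)*(k^2 + 4*k) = k*(k - 2)*(k + 4)*(k + 4)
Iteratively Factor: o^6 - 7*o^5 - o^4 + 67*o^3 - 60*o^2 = (o - 4)*(o^5 - 3*o^4 - 13*o^3 + 15*o^2) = (o - 5)*(o - 4)*(o^4 + 2*o^3 - 3*o^2) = o*(o - 5)*(o - 4)*(o^3 + 2*o^2 - 3*o) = o^2*(o - 5)*(o - 4)*(o^2 + 2*o - 3) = o^2*(o - 5)*(o - 4)*(o + 3)*(o - 1)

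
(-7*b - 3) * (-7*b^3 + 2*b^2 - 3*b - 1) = 49*b^4 + 7*b^3 + 15*b^2 + 16*b + 3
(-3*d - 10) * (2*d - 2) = -6*d^2 - 14*d + 20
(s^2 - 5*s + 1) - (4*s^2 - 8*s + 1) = -3*s^2 + 3*s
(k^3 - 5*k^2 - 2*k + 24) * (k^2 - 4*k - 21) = k^5 - 9*k^4 - 3*k^3 + 137*k^2 - 54*k - 504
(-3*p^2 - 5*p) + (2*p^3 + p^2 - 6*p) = 2*p^3 - 2*p^2 - 11*p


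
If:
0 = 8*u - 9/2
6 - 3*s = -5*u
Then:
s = 47/16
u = 9/16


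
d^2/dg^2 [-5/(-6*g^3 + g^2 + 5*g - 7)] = 10*((1 - 18*g)*(6*g^3 - g^2 - 5*g + 7) + (-18*g^2 + 2*g + 5)^2)/(6*g^3 - g^2 - 5*g + 7)^3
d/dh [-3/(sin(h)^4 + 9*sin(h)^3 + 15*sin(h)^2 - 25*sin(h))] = 3*(4*cos(h) + 7/tan(h) - 5*cos(h)/sin(h)^2)/((sin(h) - 1)^2*(sin(h) + 5)^3)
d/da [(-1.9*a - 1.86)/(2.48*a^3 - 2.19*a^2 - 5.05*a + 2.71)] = (9.424*a^3 + 9.6774*a^2 - 8.1468*a - 14.542)/(6.1504*a^6 - 10.8624*a^5 - 20.2519*a^4 + 35.5606*a^3 + 13.6327*a^2 - 27.371*a + 7.3441)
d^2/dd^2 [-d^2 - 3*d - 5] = -2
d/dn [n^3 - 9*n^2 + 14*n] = 3*n^2 - 18*n + 14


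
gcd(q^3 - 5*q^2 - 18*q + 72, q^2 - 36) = q - 6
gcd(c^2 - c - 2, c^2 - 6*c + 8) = c - 2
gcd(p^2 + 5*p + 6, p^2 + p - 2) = p + 2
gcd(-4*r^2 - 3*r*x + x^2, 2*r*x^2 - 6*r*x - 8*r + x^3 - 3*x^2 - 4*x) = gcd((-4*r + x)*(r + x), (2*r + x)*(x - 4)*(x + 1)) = 1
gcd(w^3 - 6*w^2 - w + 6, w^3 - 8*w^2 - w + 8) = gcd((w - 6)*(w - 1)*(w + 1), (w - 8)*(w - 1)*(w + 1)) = w^2 - 1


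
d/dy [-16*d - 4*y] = -4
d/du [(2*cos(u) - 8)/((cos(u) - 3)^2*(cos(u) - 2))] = 4*(cos(u)^2 - 7*cos(u) + 11)*sin(u)/((cos(u) - 3)^3*(cos(u) - 2)^2)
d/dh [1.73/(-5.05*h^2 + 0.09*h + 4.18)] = (17.473*h - 0.1557)/(-5.05*h^2 + 0.09*h + 4.18)^2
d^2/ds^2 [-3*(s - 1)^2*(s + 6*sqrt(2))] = -18*s - 36*sqrt(2) + 12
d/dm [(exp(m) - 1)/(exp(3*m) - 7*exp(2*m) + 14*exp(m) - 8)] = 2*(3 - exp(m))*exp(m)/(exp(4*m) - 12*exp(3*m) + 52*exp(2*m) - 96*exp(m) + 64)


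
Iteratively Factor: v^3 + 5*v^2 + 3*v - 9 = (v + 3)*(v^2 + 2*v - 3) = (v - 1)*(v + 3)*(v + 3)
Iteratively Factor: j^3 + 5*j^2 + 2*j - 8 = (j - 1)*(j^2 + 6*j + 8) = (j - 1)*(j + 4)*(j + 2)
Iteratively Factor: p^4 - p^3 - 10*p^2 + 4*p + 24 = (p - 3)*(p^3 + 2*p^2 - 4*p - 8) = (p - 3)*(p + 2)*(p^2 - 4) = (p - 3)*(p - 2)*(p + 2)*(p + 2)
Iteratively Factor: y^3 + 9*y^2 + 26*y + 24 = (y + 3)*(y^2 + 6*y + 8) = (y + 3)*(y + 4)*(y + 2)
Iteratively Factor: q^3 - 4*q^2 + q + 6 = (q - 3)*(q^2 - q - 2) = (q - 3)*(q + 1)*(q - 2)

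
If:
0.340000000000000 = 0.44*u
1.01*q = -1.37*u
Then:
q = -1.05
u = 0.77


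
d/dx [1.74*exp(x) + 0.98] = 1.74*exp(x)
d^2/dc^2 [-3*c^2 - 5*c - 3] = -6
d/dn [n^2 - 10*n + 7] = 2*n - 10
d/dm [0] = 0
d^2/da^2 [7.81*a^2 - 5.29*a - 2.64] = 15.6200000000000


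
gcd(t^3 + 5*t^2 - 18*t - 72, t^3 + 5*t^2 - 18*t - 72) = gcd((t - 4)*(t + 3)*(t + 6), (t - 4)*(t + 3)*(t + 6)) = t^3 + 5*t^2 - 18*t - 72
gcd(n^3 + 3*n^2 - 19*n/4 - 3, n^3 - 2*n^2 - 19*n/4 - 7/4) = n + 1/2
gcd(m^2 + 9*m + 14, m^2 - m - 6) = m + 2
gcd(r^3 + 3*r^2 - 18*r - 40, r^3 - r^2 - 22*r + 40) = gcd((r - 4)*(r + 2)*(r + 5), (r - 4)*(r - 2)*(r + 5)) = r^2 + r - 20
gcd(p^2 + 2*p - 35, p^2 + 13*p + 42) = p + 7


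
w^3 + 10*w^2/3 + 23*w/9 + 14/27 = (w + 1/3)*(w + 2/3)*(w + 7/3)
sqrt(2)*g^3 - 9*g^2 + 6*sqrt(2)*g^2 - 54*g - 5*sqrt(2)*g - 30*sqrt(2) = (g + 6)*(g - 5*sqrt(2))*(sqrt(2)*g + 1)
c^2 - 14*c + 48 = (c - 8)*(c - 6)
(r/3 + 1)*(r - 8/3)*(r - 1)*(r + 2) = r^4/3 + 4*r^3/9 - 29*r^2/9 - 26*r/9 + 16/3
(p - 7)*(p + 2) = p^2 - 5*p - 14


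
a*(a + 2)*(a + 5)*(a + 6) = a^4 + 13*a^3 + 52*a^2 + 60*a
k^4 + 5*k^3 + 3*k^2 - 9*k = k*(k - 1)*(k + 3)^2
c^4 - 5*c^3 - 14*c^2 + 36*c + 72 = (c - 6)*(c - 3)*(c + 2)^2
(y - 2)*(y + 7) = y^2 + 5*y - 14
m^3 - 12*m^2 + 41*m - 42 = (m - 7)*(m - 3)*(m - 2)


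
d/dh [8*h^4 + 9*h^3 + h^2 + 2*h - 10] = 32*h^3 + 27*h^2 + 2*h + 2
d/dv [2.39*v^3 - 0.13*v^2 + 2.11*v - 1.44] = 7.17*v^2 - 0.26*v + 2.11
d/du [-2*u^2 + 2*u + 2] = 2 - 4*u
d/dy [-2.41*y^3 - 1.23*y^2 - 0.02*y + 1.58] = -7.23*y^2 - 2.46*y - 0.02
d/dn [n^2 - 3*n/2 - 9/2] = 2*n - 3/2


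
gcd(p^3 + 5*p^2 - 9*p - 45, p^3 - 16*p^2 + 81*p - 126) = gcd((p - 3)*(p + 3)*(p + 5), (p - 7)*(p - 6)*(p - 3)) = p - 3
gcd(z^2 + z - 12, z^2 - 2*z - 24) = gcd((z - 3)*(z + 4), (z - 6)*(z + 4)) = z + 4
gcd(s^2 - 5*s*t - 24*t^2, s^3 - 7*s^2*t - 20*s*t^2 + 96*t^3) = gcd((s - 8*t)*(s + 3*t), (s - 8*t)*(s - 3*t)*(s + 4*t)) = s - 8*t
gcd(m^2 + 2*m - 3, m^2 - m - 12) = m + 3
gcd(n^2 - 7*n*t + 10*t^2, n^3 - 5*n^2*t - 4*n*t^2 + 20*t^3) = n^2 - 7*n*t + 10*t^2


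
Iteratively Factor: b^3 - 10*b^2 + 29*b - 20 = (b - 1)*(b^2 - 9*b + 20) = (b - 5)*(b - 1)*(b - 4)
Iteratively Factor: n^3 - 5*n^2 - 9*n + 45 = (n + 3)*(n^2 - 8*n + 15) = (n - 5)*(n + 3)*(n - 3)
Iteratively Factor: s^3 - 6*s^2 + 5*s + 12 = (s - 4)*(s^2 - 2*s - 3) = (s - 4)*(s + 1)*(s - 3)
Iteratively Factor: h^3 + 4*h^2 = (h + 4)*(h^2) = h*(h + 4)*(h)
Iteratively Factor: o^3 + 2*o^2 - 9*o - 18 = (o - 3)*(o^2 + 5*o + 6) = (o - 3)*(o + 2)*(o + 3)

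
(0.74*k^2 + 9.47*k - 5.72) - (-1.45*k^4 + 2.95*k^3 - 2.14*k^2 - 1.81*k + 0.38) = 1.45*k^4 - 2.95*k^3 + 2.88*k^2 + 11.28*k - 6.1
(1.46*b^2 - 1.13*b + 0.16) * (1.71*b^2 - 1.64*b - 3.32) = 2.4966*b^4 - 4.3267*b^3 - 2.7204*b^2 + 3.4892*b - 0.5312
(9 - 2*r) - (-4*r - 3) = 2*r + 12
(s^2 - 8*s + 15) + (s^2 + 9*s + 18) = 2*s^2 + s + 33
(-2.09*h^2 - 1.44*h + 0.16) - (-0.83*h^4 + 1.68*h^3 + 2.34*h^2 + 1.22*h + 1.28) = 0.83*h^4 - 1.68*h^3 - 4.43*h^2 - 2.66*h - 1.12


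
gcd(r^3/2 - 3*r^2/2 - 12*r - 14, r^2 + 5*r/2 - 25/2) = 1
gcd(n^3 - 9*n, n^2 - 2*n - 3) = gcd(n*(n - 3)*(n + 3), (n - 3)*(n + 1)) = n - 3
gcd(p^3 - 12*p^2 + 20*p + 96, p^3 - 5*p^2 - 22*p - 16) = p^2 - 6*p - 16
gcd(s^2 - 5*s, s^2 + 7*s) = s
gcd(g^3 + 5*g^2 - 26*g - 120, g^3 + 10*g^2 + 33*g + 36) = g + 4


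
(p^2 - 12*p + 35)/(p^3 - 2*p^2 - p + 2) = (p^2 - 12*p + 35)/(p^3 - 2*p^2 - p + 2)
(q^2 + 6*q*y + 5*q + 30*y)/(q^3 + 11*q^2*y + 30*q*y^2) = (q + 5)/(q*(q + 5*y))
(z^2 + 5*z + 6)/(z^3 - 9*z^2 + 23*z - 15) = (z^2 + 5*z + 6)/(z^3 - 9*z^2 + 23*z - 15)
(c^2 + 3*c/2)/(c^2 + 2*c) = (c + 3/2)/(c + 2)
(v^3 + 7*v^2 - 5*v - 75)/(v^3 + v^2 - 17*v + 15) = (v + 5)/(v - 1)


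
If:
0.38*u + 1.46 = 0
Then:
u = -3.84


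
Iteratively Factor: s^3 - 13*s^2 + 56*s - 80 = (s - 4)*(s^2 - 9*s + 20) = (s - 4)^2*(s - 5)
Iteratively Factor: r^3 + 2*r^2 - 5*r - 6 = (r - 2)*(r^2 + 4*r + 3) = (r - 2)*(r + 3)*(r + 1)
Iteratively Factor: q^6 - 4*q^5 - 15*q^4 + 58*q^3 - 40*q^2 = (q)*(q^5 - 4*q^4 - 15*q^3 + 58*q^2 - 40*q) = q*(q + 4)*(q^4 - 8*q^3 + 17*q^2 - 10*q) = q*(q - 2)*(q + 4)*(q^3 - 6*q^2 + 5*q) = q*(q - 5)*(q - 2)*(q + 4)*(q^2 - q) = q*(q - 5)*(q - 2)*(q - 1)*(q + 4)*(q)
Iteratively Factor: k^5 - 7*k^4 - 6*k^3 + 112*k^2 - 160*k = (k)*(k^4 - 7*k^3 - 6*k^2 + 112*k - 160) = k*(k + 4)*(k^3 - 11*k^2 + 38*k - 40) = k*(k - 2)*(k + 4)*(k^2 - 9*k + 20) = k*(k - 5)*(k - 2)*(k + 4)*(k - 4)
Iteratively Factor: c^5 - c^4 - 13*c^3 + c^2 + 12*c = (c + 3)*(c^4 - 4*c^3 - c^2 + 4*c) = c*(c + 3)*(c^3 - 4*c^2 - c + 4) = c*(c - 1)*(c + 3)*(c^2 - 3*c - 4) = c*(c - 4)*(c - 1)*(c + 3)*(c + 1)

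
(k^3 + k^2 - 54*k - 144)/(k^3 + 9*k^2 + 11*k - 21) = (k^2 - 2*k - 48)/(k^2 + 6*k - 7)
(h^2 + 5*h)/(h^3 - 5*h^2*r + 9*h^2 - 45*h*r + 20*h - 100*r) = h/(h^2 - 5*h*r + 4*h - 20*r)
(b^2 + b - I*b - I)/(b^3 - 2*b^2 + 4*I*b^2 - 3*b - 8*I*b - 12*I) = (b - I)/(b^2 + b*(-3 + 4*I) - 12*I)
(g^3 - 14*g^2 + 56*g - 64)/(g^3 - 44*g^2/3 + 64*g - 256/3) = 3*(g - 2)/(3*g - 8)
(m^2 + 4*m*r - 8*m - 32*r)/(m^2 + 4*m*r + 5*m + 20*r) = (m - 8)/(m + 5)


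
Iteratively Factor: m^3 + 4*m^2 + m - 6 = (m + 2)*(m^2 + 2*m - 3) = (m - 1)*(m + 2)*(m + 3)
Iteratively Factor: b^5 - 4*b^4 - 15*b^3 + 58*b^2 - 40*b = (b - 1)*(b^4 - 3*b^3 - 18*b^2 + 40*b) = (b - 5)*(b - 1)*(b^3 + 2*b^2 - 8*b) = (b - 5)*(b - 2)*(b - 1)*(b^2 + 4*b) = (b - 5)*(b - 2)*(b - 1)*(b + 4)*(b)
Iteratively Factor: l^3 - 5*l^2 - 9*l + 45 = (l + 3)*(l^2 - 8*l + 15) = (l - 3)*(l + 3)*(l - 5)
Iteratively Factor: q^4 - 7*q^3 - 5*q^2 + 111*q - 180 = (q - 3)*(q^3 - 4*q^2 - 17*q + 60) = (q - 3)*(q + 4)*(q^2 - 8*q + 15) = (q - 5)*(q - 3)*(q + 4)*(q - 3)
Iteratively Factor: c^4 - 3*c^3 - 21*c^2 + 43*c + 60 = (c - 3)*(c^3 - 21*c - 20) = (c - 3)*(c + 1)*(c^2 - c - 20) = (c - 3)*(c + 1)*(c + 4)*(c - 5)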